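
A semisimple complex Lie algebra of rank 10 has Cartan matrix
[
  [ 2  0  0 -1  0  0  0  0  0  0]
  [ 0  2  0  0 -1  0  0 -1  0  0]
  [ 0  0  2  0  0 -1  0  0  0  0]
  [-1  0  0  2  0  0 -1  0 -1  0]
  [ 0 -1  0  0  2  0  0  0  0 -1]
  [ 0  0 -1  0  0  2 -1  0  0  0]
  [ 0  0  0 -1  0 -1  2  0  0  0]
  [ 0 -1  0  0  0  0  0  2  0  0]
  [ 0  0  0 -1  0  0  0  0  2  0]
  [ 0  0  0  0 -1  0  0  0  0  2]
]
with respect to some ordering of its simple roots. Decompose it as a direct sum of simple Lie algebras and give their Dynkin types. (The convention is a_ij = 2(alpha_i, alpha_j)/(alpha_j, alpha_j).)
A_4 (sl(5)) + D_6 (so(12))

The diagram associated to this matrix has two connected components: the simple roots {alpha_2, alpha_5, alpha_8, alpha_10} form a chain of 4 nodes with single edges (A_4), and {alpha_1, alpha_3, alpha_4, alpha_6, alpha_7, alpha_9} form a chain of 4 nodes with a fork of two nodes at one end (D_6). A semisimple Lie algebra decomposes uniquely as the direct sum of simple ideals, one per connected component of its Dynkin diagram, so g ≅ A_4 ⊕ D_6 (dimension 24 + 66 = 90).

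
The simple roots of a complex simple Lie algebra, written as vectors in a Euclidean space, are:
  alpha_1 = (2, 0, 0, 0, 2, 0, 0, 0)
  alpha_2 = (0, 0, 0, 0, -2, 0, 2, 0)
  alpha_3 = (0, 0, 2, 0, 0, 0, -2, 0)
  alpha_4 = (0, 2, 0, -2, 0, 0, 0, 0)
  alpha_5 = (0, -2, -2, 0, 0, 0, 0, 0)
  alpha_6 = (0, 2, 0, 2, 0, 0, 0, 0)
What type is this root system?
Compute the Cartan integers a_ij = 2(alpha_i, alpha_j)/(alpha_j, alpha_j); the resulting 6x6 Cartan matrix is
[[2, -1, 0, 0, 0, 0], [-1, 2, -1, 0, 0, 0], [0, -1, 2, 0, -1, 0], [0, 0, 0, 2, -1, 0], [0, 0, -1, -1, 2, -1], [0, 0, 0, 0, -1, 2]].
All simple roots have the same length, so the diagram is simply laced. The associated Dynkin diagram is a chain of 4 nodes with a fork of two nodes at one end (D_6), so the type is D_6 (the algebra so(12)).

D_6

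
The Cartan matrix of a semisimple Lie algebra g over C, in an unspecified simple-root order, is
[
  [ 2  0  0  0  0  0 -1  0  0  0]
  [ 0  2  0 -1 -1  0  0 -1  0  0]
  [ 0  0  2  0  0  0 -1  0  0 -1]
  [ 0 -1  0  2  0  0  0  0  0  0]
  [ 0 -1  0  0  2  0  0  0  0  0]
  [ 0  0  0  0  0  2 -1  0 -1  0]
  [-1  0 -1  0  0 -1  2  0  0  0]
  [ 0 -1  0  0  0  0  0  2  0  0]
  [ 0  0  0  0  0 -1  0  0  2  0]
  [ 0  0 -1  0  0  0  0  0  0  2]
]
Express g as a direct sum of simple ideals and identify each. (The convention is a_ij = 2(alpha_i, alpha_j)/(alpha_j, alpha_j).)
type D_4 + type E_6

The diagram associated to this matrix has two connected components: the simple roots {alpha_2, alpha_4, alpha_5, alpha_8} form a chain of 2 nodes with a fork of two nodes at one end (D_4), and {alpha_1, alpha_3, alpha_6, alpha_7, alpha_9, alpha_10} form a chain of 5 nodes with one extra node attached to the third node from one end (E_6). A semisimple Lie algebra decomposes uniquely as the direct sum of simple ideals, one per connected component of its Dynkin diagram, so g ≅ D_4 ⊕ E_6 (dimension 28 + 78 = 106).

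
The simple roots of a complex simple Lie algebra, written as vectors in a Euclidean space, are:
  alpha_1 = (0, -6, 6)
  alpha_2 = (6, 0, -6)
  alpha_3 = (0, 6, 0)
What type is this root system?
type B_3

Compute the Cartan integers a_ij = 2(alpha_i, alpha_j)/(alpha_j, alpha_j); the resulting 3x3 Cartan matrix is
[[2, -1, -2], [-1, 2, 0], [-1, 0, 2]].
The roots have two lengths (squared-length ratio 2:1); the short ones are alpha_{3}. The associated Dynkin diagram is a chain of 3 nodes with a double edge at one end; the terminal node there is the unique short simple root (B_3), so the type is B_3 (the algebra so(7)).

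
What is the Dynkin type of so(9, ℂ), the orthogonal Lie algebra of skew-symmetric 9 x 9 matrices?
This is so(9) with 9 odd, which has dimension 9(9-1)/2 = 36 and rank (9-1)/2 = 4. In the classification of classical Lie algebras, the orthogonal algebra so(2n+1) in an odd number of variables has type B_n; here n = 4, so the Dynkin diagram is a chain of 4 nodes with a double edge at one end; the terminal node there is the unique short simple root (B_4). Hence the type is B_4.

type B_4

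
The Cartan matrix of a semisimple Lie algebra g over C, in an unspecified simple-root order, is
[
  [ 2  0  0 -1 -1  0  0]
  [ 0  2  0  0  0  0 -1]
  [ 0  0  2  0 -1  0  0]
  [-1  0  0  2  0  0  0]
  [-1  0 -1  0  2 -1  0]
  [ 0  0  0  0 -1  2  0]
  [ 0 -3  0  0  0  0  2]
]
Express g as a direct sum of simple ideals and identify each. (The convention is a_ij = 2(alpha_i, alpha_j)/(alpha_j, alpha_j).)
type D_5 ⊕ type G_2

The diagram associated to this matrix has two connected components: the simple roots {alpha_1, alpha_3, alpha_4, alpha_5, alpha_6} form a chain of 3 nodes with a fork of two nodes at one end (D_5), and {alpha_2, alpha_7} form two nodes joined by a triple edge (G_2). A semisimple Lie algebra decomposes uniquely as the direct sum of simple ideals, one per connected component of its Dynkin diagram, so g ≅ D_5 ⊕ G_2 (dimension 45 + 14 = 59).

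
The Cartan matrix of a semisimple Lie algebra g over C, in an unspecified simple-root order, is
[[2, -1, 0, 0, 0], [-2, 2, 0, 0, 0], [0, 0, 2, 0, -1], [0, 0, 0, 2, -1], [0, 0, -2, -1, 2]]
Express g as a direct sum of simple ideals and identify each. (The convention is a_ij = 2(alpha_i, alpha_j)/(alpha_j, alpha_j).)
type B_2 + type B_3

The diagram associated to this matrix has two connected components: the simple roots {alpha_1, alpha_2} form a chain of 2 nodes with a double edge at one end; the terminal node there is the unique short simple root (B_2), and {alpha_3, alpha_4, alpha_5} form a chain of 3 nodes with a double edge at one end; the terminal node there is the unique short simple root (B_3). A semisimple Lie algebra decomposes uniquely as the direct sum of simple ideals, one per connected component of its Dynkin diagram, so g ≅ B_2 ⊕ B_3 (dimension 10 + 21 = 31).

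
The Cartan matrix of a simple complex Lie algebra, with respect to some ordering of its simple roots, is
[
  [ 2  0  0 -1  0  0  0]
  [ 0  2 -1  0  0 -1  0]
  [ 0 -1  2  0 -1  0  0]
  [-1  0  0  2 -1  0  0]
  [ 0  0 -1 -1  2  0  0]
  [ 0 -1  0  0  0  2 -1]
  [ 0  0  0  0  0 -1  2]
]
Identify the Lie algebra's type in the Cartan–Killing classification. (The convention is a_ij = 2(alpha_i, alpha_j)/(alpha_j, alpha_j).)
type A_7

The matrix has rank 7 with 2's on the diagonal. Reading the off-diagonal entries as Dynkin edges (a single edge where a_ij = a_ji = -1; a double or triple edge where a_ij * a_ji = 2 or 3), the diagram is a chain of 7 nodes with single edges (A_7). One simple-root ordering that puts it in standard form is (alpha_7, alpha_6, alpha_2, alpha_3, alpha_5, alpha_4, alpha_1). So the algebra is type A_7, i.e. sl(8).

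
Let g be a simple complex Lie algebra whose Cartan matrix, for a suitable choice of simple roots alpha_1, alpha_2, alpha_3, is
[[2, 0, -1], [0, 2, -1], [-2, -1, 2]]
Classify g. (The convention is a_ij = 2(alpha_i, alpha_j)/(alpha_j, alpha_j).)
type B_3

The matrix has rank 3 with 2's on the diagonal. Reading the off-diagonal entries as Dynkin edges (a single edge where a_ij = a_ji = -1; a double or triple edge where a_ij * a_ji = 2 or 3), the diagram is a chain of 3 nodes with a double edge at one end; the terminal node there is the unique short simple root (B_3). One simple-root ordering that puts it in standard form is (alpha_2, alpha_3, alpha_1). So the algebra is type B_3, i.e. so(7).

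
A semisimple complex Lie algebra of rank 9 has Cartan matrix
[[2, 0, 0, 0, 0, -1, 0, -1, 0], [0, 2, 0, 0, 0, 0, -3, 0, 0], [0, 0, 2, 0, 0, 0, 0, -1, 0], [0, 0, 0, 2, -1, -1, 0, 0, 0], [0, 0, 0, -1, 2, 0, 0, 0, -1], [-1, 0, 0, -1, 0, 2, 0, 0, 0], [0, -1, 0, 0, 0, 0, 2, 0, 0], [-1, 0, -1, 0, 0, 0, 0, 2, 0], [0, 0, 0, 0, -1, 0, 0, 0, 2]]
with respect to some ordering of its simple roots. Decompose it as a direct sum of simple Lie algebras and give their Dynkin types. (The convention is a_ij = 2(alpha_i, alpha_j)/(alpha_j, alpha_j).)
A_7 + G_2

The diagram associated to this matrix has two connected components: the simple roots {alpha_1, alpha_3, alpha_4, alpha_5, alpha_6, alpha_8, alpha_9} form a chain of 7 nodes with single edges (A_7), and {alpha_2, alpha_7} form two nodes joined by a triple edge (G_2). A semisimple Lie algebra decomposes uniquely as the direct sum of simple ideals, one per connected component of its Dynkin diagram, so g ≅ A_7 ⊕ G_2 (dimension 63 + 14 = 77).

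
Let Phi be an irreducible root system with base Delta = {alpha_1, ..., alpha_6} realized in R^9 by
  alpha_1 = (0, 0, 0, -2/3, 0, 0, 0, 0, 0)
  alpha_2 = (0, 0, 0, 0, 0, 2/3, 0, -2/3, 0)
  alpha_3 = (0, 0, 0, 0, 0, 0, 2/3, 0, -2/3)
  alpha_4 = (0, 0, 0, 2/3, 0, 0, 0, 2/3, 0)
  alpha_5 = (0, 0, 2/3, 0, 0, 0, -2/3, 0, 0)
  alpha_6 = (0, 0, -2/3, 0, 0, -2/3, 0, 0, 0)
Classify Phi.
B6

Compute the Cartan integers a_ij = 2(alpha_i, alpha_j)/(alpha_j, alpha_j); the resulting 6x6 Cartan matrix is
[[2, 0, 0, -1, 0, 0], [0, 2, 0, -1, 0, -1], [0, 0, 2, 0, -1, 0], [-2, -1, 0, 2, 0, 0], [0, 0, -1, 0, 2, -1], [0, -1, 0, 0, -1, 2]].
The roots have two lengths (squared-length ratio 2:1); the short ones are alpha_{1}. The associated Dynkin diagram is a chain of 6 nodes with a double edge at one end; the terminal node there is the unique short simple root (B_6), so the type is B_6 (the algebra so(13)).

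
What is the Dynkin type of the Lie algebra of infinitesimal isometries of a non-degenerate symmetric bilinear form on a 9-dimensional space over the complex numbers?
B_4

This is so(9) with 9 odd, which has dimension 9(9-1)/2 = 36 and rank (9-1)/2 = 4. In the classification of classical Lie algebras, the orthogonal algebra so(2n+1) in an odd number of variables has type B_n; here n = 4, so the Dynkin diagram is a chain of 4 nodes with a double edge at one end; the terminal node there is the unique short simple root (B_4). Hence the type is B_4.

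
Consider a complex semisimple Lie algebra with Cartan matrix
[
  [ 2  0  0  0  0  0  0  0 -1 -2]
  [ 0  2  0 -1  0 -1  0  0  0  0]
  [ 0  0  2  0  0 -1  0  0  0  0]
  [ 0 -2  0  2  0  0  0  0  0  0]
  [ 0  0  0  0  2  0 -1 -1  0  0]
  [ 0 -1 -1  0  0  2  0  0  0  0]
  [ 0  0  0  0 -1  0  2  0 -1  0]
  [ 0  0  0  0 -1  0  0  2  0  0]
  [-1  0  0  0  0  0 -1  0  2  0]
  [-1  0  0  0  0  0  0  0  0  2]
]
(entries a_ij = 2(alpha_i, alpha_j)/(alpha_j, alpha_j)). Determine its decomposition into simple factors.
B6 ⊕ C4

The diagram associated to this matrix has two connected components: the simple roots {alpha_1, alpha_5, alpha_7, alpha_8, alpha_9, alpha_10} form a chain of 6 nodes with a double edge at one end; the terminal node there is the unique short simple root (B_6), and {alpha_2, alpha_3, alpha_4, alpha_6} form a chain of 4 nodes with a double edge at one end; the terminal node there is the unique long simple root (C_4). A semisimple Lie algebra decomposes uniquely as the direct sum of simple ideals, one per connected component of its Dynkin diagram, so g ≅ B_6 ⊕ C_4 (dimension 78 + 36 = 114).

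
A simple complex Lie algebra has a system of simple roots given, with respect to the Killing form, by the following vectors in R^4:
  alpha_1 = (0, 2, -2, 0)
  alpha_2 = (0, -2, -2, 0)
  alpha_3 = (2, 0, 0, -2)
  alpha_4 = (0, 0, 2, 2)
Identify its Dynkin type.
Compute the Cartan integers a_ij = 2(alpha_i, alpha_j)/(alpha_j, alpha_j); the resulting 4x4 Cartan matrix is
[[2, 0, 0, -1], [0, 2, 0, -1], [0, 0, 2, -1], [-1, -1, -1, 2]].
All simple roots have the same length, so the diagram is simply laced. The associated Dynkin diagram is a chain of 2 nodes with a fork of two nodes at one end (D_4), so the type is D_4 (the algebra so(8)).

D_4 (so(8))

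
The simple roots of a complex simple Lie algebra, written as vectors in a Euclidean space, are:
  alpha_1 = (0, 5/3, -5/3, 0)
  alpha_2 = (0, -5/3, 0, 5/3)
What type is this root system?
Compute the Cartan integers a_ij = 2(alpha_i, alpha_j)/(alpha_j, alpha_j); the resulting 2x2 Cartan matrix is
[[2, -1], [-1, 2]].
All simple roots have the same length, so the diagram is simply laced. The associated Dynkin diagram is a chain of 2 nodes with single edges (A_2), so the type is A_2 (the algebra sl(3)).

A2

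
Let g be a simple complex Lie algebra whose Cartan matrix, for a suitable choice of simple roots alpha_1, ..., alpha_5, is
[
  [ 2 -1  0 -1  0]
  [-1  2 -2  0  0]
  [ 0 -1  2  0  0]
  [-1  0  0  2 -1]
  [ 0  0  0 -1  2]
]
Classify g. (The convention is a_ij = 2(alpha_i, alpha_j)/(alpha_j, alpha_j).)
type B_5

The matrix has rank 5 with 2's on the diagonal. Reading the off-diagonal entries as Dynkin edges (a single edge where a_ij = a_ji = -1; a double or triple edge where a_ij * a_ji = 2 or 3), the diagram is a chain of 5 nodes with a double edge at one end; the terminal node there is the unique short simple root (B_5). One simple-root ordering that puts it in standard form is (alpha_5, alpha_4, alpha_1, alpha_2, alpha_3). So the algebra is type B_5, i.e. so(11).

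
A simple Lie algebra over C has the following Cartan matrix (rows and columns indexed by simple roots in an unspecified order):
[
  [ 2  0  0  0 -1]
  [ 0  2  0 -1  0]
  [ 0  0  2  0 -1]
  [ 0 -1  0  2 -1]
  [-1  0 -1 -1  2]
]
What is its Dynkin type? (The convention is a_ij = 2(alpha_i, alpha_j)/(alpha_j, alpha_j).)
D5

The matrix has rank 5 with 2's on the diagonal. Reading the off-diagonal entries as Dynkin edges (a single edge where a_ij = a_ji = -1; a double or triple edge where a_ij * a_ji = 2 or 3), the diagram is a chain of 3 nodes with a fork of two nodes at one end (D_5). One simple-root ordering that puts it in standard form is (alpha_2, alpha_4, alpha_5, alpha_3, alpha_1). So the algebra is type D_5, i.e. so(10).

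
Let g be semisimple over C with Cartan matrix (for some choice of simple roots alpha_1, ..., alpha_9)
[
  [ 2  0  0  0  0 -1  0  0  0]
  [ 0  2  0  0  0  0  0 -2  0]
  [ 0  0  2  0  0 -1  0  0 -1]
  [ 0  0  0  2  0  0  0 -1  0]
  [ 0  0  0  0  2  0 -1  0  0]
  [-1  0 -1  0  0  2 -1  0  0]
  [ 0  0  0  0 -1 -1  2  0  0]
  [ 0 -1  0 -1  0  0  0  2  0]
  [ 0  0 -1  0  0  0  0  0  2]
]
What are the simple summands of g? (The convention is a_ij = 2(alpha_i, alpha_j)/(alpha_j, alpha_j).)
The diagram associated to this matrix has two connected components: the simple roots {alpha_2, alpha_4, alpha_8} form a chain of 3 nodes with a double edge at one end; the terminal node there is the unique long simple root (C_3), and {alpha_1, alpha_3, alpha_5, alpha_6, alpha_7, alpha_9} form a chain of 5 nodes with one extra node attached to the third node from one end (E_6). A semisimple Lie algebra decomposes uniquely as the direct sum of simple ideals, one per connected component of its Dynkin diagram, so g ≅ C_3 ⊕ E_6 (dimension 21 + 78 = 99).

C_3 ⊕ E_6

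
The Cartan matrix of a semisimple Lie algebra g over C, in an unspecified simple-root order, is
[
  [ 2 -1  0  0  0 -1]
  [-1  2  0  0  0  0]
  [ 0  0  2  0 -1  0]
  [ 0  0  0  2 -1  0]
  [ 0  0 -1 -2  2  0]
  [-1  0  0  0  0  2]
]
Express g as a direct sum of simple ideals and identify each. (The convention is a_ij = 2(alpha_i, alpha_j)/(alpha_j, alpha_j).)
The diagram associated to this matrix has two connected components: the simple roots {alpha_1, alpha_2, alpha_6} form a chain of 3 nodes with single edges (A_3), and {alpha_3, alpha_4, alpha_5} form a chain of 3 nodes with a double edge at one end; the terminal node there is the unique short simple root (B_3). A semisimple Lie algebra decomposes uniquely as the direct sum of simple ideals, one per connected component of its Dynkin diagram, so g ≅ A_3 ⊕ B_3 (dimension 15 + 21 = 36).

A_3 + B_3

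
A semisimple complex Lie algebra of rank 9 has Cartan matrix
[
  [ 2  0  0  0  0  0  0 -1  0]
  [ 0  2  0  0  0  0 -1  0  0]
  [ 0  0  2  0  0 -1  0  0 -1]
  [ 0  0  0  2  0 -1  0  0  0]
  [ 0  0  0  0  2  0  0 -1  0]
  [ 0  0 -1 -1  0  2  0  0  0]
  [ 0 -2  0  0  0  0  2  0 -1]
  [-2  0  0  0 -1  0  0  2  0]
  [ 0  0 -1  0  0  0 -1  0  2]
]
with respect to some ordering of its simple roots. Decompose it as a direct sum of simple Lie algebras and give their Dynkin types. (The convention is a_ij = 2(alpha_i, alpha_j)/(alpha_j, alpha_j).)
The diagram associated to this matrix has two connected components: the simple roots {alpha_1, alpha_5, alpha_8} form a chain of 3 nodes with a double edge at one end; the terminal node there is the unique short simple root (B_3), and {alpha_2, alpha_3, alpha_4, alpha_6, alpha_7, alpha_9} form a chain of 6 nodes with a double edge at one end; the terminal node there is the unique short simple root (B_6). A semisimple Lie algebra decomposes uniquely as the direct sum of simple ideals, one per connected component of its Dynkin diagram, so g ≅ B_3 ⊕ B_6 (dimension 21 + 78 = 99).

B_3 ⊕ B_6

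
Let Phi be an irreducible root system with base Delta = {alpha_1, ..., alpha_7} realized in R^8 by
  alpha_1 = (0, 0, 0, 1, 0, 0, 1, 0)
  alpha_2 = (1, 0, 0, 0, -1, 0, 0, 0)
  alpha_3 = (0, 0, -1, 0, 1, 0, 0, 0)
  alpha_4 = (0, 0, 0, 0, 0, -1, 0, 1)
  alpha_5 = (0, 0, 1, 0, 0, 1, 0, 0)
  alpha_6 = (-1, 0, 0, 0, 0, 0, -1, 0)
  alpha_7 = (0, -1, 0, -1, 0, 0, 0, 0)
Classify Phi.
Compute the Cartan integers a_ij = 2(alpha_i, alpha_j)/(alpha_j, alpha_j); the resulting 7x7 Cartan matrix is
[[2, 0, 0, 0, 0, -1, -1], [0, 2, -1, 0, 0, -1, 0], [0, -1, 2, 0, -1, 0, 0], [0, 0, 0, 2, -1, 0, 0], [0, 0, -1, -1, 2, 0, 0], [-1, -1, 0, 0, 0, 2, 0], [-1, 0, 0, 0, 0, 0, 2]].
All simple roots have the same length, so the diagram is simply laced. The associated Dynkin diagram is a chain of 7 nodes with single edges (A_7), so the type is A_7 (the algebra sl(8)).

A7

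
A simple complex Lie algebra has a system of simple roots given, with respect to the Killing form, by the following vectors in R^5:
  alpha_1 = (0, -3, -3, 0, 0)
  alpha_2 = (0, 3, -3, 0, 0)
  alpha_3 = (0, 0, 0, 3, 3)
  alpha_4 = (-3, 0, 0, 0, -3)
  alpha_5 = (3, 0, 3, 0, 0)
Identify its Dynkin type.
Compute the Cartan integers a_ij = 2(alpha_i, alpha_j)/(alpha_j, alpha_j); the resulting 5x5 Cartan matrix is
[[2, 0, 0, 0, -1], [0, 2, 0, 0, -1], [0, 0, 2, -1, 0], [0, 0, -1, 2, -1], [-1, -1, 0, -1, 2]].
All simple roots have the same length, so the diagram is simply laced. The associated Dynkin diagram is a chain of 3 nodes with a fork of two nodes at one end (D_5), so the type is D_5 (the algebra so(10)).

D5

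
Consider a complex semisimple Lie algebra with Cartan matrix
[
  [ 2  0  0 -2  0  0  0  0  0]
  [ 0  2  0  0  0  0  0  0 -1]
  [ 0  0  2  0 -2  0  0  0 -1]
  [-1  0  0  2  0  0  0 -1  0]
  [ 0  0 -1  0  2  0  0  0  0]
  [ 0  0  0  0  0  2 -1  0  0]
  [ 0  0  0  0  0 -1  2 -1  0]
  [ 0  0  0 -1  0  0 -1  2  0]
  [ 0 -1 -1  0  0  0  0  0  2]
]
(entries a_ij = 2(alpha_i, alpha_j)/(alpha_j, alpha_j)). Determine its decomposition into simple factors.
type B_4 ⊕ type C_5

The diagram associated to this matrix has two connected components: the simple roots {alpha_2, alpha_3, alpha_5, alpha_9} form a chain of 4 nodes with a double edge at one end; the terminal node there is the unique short simple root (B_4), and {alpha_1, alpha_4, alpha_6, alpha_7, alpha_8} form a chain of 5 nodes with a double edge at one end; the terminal node there is the unique long simple root (C_5). A semisimple Lie algebra decomposes uniquely as the direct sum of simple ideals, one per connected component of its Dynkin diagram, so g ≅ B_4 ⊕ C_5 (dimension 36 + 55 = 91).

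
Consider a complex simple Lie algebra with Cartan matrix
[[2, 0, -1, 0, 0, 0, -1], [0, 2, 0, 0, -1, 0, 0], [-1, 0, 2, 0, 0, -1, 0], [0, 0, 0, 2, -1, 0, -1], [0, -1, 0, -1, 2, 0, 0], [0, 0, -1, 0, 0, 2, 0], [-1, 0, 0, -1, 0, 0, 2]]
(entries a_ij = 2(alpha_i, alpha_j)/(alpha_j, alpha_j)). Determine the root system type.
A_7

The matrix has rank 7 with 2's on the diagonal. Reading the off-diagonal entries as Dynkin edges (a single edge where a_ij = a_ji = -1; a double or triple edge where a_ij * a_ji = 2 or 3), the diagram is a chain of 7 nodes with single edges (A_7). One simple-root ordering that puts it in standard form is (alpha_6, alpha_3, alpha_1, alpha_7, alpha_4, alpha_5, alpha_2). So the algebra is type A_7, i.e. sl(8).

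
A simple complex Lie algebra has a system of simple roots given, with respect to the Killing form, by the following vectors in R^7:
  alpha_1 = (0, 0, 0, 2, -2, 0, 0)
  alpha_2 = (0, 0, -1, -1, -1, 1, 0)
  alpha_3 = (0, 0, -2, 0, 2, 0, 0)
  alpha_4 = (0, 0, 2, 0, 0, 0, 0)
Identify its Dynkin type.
F4

Compute the Cartan integers a_ij = 2(alpha_i, alpha_j)/(alpha_j, alpha_j); the resulting 4x4 Cartan matrix is
[[2, 0, -1, 0], [0, 2, 0, -1], [-1, 0, 2, -2], [0, -1, -1, 2]].
The roots have two lengths (squared-length ratio 2:1); the short ones are alpha_{2,4}. The associated Dynkin diagram is a chain of 4 nodes with a double edge between the middle two (F_4), so the type is F_4.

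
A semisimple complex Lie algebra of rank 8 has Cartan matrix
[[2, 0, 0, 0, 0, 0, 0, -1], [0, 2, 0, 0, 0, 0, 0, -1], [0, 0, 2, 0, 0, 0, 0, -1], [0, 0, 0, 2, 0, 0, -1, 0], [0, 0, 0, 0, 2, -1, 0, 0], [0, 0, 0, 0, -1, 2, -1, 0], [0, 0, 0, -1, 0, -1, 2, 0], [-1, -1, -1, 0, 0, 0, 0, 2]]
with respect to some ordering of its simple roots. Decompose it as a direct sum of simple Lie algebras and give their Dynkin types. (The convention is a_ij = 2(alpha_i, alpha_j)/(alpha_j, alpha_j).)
The diagram associated to this matrix has two connected components: the simple roots {alpha_4, alpha_5, alpha_6, alpha_7} form a chain of 4 nodes with single edges (A_4), and {alpha_1, alpha_2, alpha_3, alpha_8} form a chain of 2 nodes with a fork of two nodes at one end (D_4). A semisimple Lie algebra decomposes uniquely as the direct sum of simple ideals, one per connected component of its Dynkin diagram, so g ≅ A_4 ⊕ D_4 (dimension 24 + 28 = 52).

A_4 (sl(5)) ⊕ D_4 (so(8))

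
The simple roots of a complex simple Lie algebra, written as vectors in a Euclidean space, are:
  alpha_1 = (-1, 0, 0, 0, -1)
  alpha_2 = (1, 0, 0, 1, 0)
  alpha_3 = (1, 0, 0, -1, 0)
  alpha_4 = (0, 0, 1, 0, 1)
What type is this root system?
D4

Compute the Cartan integers a_ij = 2(alpha_i, alpha_j)/(alpha_j, alpha_j); the resulting 4x4 Cartan matrix is
[[2, -1, -1, -1], [-1, 2, 0, 0], [-1, 0, 2, 0], [-1, 0, 0, 2]].
All simple roots have the same length, so the diagram is simply laced. The associated Dynkin diagram is a chain of 2 nodes with a fork of two nodes at one end (D_4), so the type is D_4 (the algebra so(8)).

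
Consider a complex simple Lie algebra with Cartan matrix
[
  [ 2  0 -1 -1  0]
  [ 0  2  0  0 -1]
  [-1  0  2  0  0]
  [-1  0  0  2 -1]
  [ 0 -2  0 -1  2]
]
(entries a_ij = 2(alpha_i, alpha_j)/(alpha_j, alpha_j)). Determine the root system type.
The matrix has rank 5 with 2's on the diagonal. Reading the off-diagonal entries as Dynkin edges (a single edge where a_ij = a_ji = -1; a double or triple edge where a_ij * a_ji = 2 or 3), the diagram is a chain of 5 nodes with a double edge at one end; the terminal node there is the unique short simple root (B_5). One simple-root ordering that puts it in standard form is (alpha_3, alpha_1, alpha_4, alpha_5, alpha_2). So the algebra is type B_5, i.e. so(11).

B5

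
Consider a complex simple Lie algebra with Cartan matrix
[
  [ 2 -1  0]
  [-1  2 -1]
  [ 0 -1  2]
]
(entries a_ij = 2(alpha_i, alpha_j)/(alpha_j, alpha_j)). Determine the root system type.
The matrix has rank 3 with 2's on the diagonal. Reading the off-diagonal entries as Dynkin edges (a single edge where a_ij = a_ji = -1; a double or triple edge where a_ij * a_ji = 2 or 3), the diagram is a chain of 3 nodes with single edges (A_3). One simple-root ordering that puts it in standard form is (alpha_3, alpha_2, alpha_1). So the algebra is type A_3, i.e. sl(4).

type A_3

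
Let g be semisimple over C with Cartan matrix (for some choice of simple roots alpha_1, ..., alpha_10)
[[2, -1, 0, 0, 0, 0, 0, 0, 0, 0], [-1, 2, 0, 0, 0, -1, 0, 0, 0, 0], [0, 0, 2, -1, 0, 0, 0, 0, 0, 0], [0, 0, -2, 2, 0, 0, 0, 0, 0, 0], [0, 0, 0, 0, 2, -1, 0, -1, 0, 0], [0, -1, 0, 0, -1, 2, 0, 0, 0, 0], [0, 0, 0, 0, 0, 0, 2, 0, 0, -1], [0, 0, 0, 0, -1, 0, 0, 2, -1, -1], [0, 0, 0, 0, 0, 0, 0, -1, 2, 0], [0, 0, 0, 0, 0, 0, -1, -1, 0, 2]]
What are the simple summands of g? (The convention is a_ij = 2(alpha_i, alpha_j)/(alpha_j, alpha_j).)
B2 + E8

The diagram associated to this matrix has two connected components: the simple roots {alpha_3, alpha_4} form a chain of 2 nodes with a double edge at one end; the terminal node there is the unique short simple root (B_2), and {alpha_1, alpha_2, alpha_5, alpha_6, alpha_7, alpha_8, alpha_9, alpha_10} form a chain of 7 nodes with one extra node attached to the third node from one end (E_8). A semisimple Lie algebra decomposes uniquely as the direct sum of simple ideals, one per connected component of its Dynkin diagram, so g ≅ B_2 ⊕ E_8 (dimension 10 + 248 = 258).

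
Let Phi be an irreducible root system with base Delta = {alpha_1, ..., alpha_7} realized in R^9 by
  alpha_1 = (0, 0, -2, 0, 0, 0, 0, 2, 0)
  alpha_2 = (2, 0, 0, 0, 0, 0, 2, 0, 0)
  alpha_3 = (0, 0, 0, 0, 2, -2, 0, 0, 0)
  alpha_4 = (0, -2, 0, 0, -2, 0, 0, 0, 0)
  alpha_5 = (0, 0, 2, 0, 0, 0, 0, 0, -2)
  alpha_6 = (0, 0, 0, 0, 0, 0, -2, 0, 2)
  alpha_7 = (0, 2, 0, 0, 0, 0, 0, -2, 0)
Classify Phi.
Compute the Cartan integers a_ij = 2(alpha_i, alpha_j)/(alpha_j, alpha_j); the resulting 7x7 Cartan matrix is
[[2, 0, 0, 0, -1, 0, -1], [0, 2, 0, 0, 0, -1, 0], [0, 0, 2, -1, 0, 0, 0], [0, 0, -1, 2, 0, 0, -1], [-1, 0, 0, 0, 2, -1, 0], [0, -1, 0, 0, -1, 2, 0], [-1, 0, 0, -1, 0, 0, 2]].
All simple roots have the same length, so the diagram is simply laced. The associated Dynkin diagram is a chain of 7 nodes with single edges (A_7), so the type is A_7 (the algebra sl(8)).

A7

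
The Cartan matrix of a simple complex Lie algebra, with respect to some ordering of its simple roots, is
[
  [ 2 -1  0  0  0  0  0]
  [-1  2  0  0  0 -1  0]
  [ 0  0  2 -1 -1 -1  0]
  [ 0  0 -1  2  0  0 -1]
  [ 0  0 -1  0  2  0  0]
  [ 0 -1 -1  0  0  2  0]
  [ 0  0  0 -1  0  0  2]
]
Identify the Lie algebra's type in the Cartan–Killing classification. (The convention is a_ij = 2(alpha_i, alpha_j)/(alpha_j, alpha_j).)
E7

The matrix has rank 7 with 2's on the diagonal. Reading the off-diagonal entries as Dynkin edges (a single edge where a_ij = a_ji = -1; a double or triple edge where a_ij * a_ji = 2 or 3), the diagram is a chain of 6 nodes with one extra node attached to the third node from one end (E_7). One simple-root ordering that puts it in standard form is (alpha_7, alpha_5, alpha_4, alpha_3, alpha_6, alpha_2, alpha_1). So the algebra is type E_7.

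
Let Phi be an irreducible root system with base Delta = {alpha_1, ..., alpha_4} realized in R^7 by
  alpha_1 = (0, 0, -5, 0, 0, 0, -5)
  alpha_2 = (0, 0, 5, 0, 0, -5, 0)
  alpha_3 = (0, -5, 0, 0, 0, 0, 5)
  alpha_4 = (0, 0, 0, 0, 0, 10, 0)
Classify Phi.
Compute the Cartan integers a_ij = 2(alpha_i, alpha_j)/(alpha_j, alpha_j); the resulting 4x4 Cartan matrix is
[[2, -1, -1, 0], [-1, 2, 0, -1], [-1, 0, 2, 0], [0, -2, 0, 2]].
The roots have two lengths (squared-length ratio 2:1); the short ones are alpha_{1,2,3}. The associated Dynkin diagram is a chain of 4 nodes with a double edge at one end; the terminal node there is the unique long simple root (C_4), so the type is C_4 (the algebra sp(8)).

C4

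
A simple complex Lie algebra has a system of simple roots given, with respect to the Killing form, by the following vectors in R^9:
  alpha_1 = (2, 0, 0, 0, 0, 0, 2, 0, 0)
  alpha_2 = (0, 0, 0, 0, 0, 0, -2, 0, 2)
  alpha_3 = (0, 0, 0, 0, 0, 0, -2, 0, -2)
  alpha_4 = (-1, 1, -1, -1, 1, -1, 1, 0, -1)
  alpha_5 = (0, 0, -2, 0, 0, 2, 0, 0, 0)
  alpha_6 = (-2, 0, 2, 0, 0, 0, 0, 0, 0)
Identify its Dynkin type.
Compute the Cartan integers a_ij = 2(alpha_i, alpha_j)/(alpha_j, alpha_j); the resulting 6x6 Cartan matrix is
[[2, -1, -1, 0, 0, -1], [-1, 2, 0, -1, 0, 0], [-1, 0, 2, 0, 0, 0], [0, -1, 0, 2, 0, 0], [0, 0, 0, 0, 2, -1], [-1, 0, 0, 0, -1, 2]].
All simple roots have the same length, so the diagram is simply laced. The associated Dynkin diagram is a chain of 5 nodes with one extra node attached to the third node from one end (E_6), so the type is E_6.

E_6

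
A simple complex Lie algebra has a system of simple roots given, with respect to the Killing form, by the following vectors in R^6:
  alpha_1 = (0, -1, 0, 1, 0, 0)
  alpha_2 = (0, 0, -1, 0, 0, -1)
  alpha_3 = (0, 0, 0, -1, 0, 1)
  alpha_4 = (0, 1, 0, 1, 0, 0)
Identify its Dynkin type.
D_4 (so(8))

Compute the Cartan integers a_ij = 2(alpha_i, alpha_j)/(alpha_j, alpha_j); the resulting 4x4 Cartan matrix is
[[2, 0, -1, 0], [0, 2, -1, 0], [-1, -1, 2, -1], [0, 0, -1, 2]].
All simple roots have the same length, so the diagram is simply laced. The associated Dynkin diagram is a chain of 2 nodes with a fork of two nodes at one end (D_4), so the type is D_4 (the algebra so(8)).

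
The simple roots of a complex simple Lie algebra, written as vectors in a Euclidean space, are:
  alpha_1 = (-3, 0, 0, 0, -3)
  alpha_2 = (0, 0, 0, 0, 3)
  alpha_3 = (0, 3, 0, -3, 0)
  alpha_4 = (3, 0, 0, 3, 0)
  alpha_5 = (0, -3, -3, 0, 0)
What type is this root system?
Compute the Cartan integers a_ij = 2(alpha_i, alpha_j)/(alpha_j, alpha_j); the resulting 5x5 Cartan matrix is
[[2, -2, 0, -1, 0], [-1, 2, 0, 0, 0], [0, 0, 2, -1, -1], [-1, 0, -1, 2, 0], [0, 0, -1, 0, 2]].
The roots have two lengths (squared-length ratio 2:1); the short ones are alpha_{2}. The associated Dynkin diagram is a chain of 5 nodes with a double edge at one end; the terminal node there is the unique short simple root (B_5), so the type is B_5 (the algebra so(11)).

B_5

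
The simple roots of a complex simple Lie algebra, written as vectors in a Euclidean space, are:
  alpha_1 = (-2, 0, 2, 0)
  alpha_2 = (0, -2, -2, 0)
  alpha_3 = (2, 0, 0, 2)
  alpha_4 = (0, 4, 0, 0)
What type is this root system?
Compute the Cartan integers a_ij = 2(alpha_i, alpha_j)/(alpha_j, alpha_j); the resulting 4x4 Cartan matrix is
[[2, -1, -1, 0], [-1, 2, 0, -1], [-1, 0, 2, 0], [0, -2, 0, 2]].
The roots have two lengths (squared-length ratio 2:1); the short ones are alpha_{1,2,3}. The associated Dynkin diagram is a chain of 4 nodes with a double edge at one end; the terminal node there is the unique long simple root (C_4), so the type is C_4 (the algebra sp(8)).

C4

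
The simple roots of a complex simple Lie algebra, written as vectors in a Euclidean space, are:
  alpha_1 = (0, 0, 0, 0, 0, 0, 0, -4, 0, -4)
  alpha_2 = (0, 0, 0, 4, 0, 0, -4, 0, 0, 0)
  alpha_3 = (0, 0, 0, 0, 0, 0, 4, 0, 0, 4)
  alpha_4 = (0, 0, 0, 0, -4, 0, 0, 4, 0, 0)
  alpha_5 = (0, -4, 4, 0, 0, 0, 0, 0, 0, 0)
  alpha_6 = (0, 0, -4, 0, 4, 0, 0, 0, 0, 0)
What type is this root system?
A_6

Compute the Cartan integers a_ij = 2(alpha_i, alpha_j)/(alpha_j, alpha_j); the resulting 6x6 Cartan matrix is
[[2, 0, -1, -1, 0, 0], [0, 2, -1, 0, 0, 0], [-1, -1, 2, 0, 0, 0], [-1, 0, 0, 2, 0, -1], [0, 0, 0, 0, 2, -1], [0, 0, 0, -1, -1, 2]].
All simple roots have the same length, so the diagram is simply laced. The associated Dynkin diagram is a chain of 6 nodes with single edges (A_6), so the type is A_6 (the algebra sl(7)).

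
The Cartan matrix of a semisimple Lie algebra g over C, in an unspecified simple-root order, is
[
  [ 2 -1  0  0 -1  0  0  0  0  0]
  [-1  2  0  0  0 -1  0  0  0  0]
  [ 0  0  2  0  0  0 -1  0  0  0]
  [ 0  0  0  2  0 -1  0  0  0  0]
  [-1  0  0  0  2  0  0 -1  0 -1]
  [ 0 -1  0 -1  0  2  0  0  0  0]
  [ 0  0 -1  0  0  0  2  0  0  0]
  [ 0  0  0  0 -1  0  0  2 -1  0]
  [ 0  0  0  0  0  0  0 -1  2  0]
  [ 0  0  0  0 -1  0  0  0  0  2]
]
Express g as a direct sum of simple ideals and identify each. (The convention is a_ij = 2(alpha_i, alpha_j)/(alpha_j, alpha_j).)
A_2 (sl(3)) ⊕ E_8

The diagram associated to this matrix has two connected components: the simple roots {alpha_3, alpha_7} form a chain of 2 nodes with single edges (A_2), and {alpha_1, alpha_2, alpha_4, alpha_5, alpha_6, alpha_8, alpha_9, alpha_10} form a chain of 7 nodes with one extra node attached to the third node from one end (E_8). A semisimple Lie algebra decomposes uniquely as the direct sum of simple ideals, one per connected component of its Dynkin diagram, so g ≅ A_2 ⊕ E_8 (dimension 8 + 248 = 256).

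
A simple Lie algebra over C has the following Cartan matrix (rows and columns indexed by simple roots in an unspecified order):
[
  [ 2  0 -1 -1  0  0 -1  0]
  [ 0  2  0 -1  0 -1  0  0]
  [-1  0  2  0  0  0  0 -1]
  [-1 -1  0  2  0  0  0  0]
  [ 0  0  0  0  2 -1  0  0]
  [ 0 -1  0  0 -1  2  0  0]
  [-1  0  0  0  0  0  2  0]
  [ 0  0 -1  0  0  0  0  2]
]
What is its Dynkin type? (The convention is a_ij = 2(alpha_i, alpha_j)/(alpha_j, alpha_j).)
E_8

The matrix has rank 8 with 2's on the diagonal. Reading the off-diagonal entries as Dynkin edges (a single edge where a_ij = a_ji = -1; a double or triple edge where a_ij * a_ji = 2 or 3), the diagram is a chain of 7 nodes with one extra node attached to the third node from one end (E_8). One simple-root ordering that puts it in standard form is (alpha_8, alpha_7, alpha_3, alpha_1, alpha_4, alpha_2, alpha_6, alpha_5). So the algebra is type E_8.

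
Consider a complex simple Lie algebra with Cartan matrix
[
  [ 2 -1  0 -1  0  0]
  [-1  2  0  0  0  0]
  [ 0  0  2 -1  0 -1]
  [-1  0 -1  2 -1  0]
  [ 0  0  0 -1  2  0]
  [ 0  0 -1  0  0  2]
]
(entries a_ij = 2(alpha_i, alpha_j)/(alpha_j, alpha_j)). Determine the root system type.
E6

The matrix has rank 6 with 2's on the diagonal. Reading the off-diagonal entries as Dynkin edges (a single edge where a_ij = a_ji = -1; a double or triple edge where a_ij * a_ji = 2 or 3), the diagram is a chain of 5 nodes with one extra node attached to the third node from one end (E_6). One simple-root ordering that puts it in standard form is (alpha_2, alpha_5, alpha_1, alpha_4, alpha_3, alpha_6). So the algebra is type E_6.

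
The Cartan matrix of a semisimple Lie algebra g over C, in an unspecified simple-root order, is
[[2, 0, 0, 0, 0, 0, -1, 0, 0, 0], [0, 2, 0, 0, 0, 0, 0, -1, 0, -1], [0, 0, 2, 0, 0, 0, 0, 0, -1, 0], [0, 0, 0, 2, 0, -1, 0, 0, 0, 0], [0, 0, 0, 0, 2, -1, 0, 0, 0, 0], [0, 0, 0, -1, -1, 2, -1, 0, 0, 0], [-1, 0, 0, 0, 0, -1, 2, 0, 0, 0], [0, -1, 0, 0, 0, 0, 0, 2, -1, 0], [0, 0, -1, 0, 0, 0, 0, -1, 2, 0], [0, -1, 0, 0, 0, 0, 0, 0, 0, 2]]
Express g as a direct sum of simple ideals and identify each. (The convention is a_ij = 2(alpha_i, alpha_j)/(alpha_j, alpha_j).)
The diagram associated to this matrix has two connected components: the simple roots {alpha_2, alpha_3, alpha_8, alpha_9, alpha_10} form a chain of 5 nodes with single edges (A_5), and {alpha_1, alpha_4, alpha_5, alpha_6, alpha_7} form a chain of 3 nodes with a fork of two nodes at one end (D_5). A semisimple Lie algebra decomposes uniquely as the direct sum of simple ideals, one per connected component of its Dynkin diagram, so g ≅ A_5 ⊕ D_5 (dimension 35 + 45 = 80).

A_5 (sl(6)) ⊕ D_5 (so(10))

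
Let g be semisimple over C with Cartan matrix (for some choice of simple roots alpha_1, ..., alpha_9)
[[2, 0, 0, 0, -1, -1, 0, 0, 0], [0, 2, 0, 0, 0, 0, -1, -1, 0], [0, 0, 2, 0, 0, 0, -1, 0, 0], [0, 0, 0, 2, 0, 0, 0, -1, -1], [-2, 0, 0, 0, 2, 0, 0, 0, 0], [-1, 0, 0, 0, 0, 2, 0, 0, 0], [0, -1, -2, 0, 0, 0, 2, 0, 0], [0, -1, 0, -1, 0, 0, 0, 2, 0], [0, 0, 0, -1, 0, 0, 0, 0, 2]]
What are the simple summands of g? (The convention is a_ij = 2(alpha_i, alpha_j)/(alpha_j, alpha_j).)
type B_6 + type C_3

The diagram associated to this matrix has two connected components: the simple roots {alpha_2, alpha_3, alpha_4, alpha_7, alpha_8, alpha_9} form a chain of 6 nodes with a double edge at one end; the terminal node there is the unique short simple root (B_6), and {alpha_1, alpha_5, alpha_6} form a chain of 3 nodes with a double edge at one end; the terminal node there is the unique long simple root (C_3). A semisimple Lie algebra decomposes uniquely as the direct sum of simple ideals, one per connected component of its Dynkin diagram, so g ≅ B_6 ⊕ C_3 (dimension 78 + 21 = 99).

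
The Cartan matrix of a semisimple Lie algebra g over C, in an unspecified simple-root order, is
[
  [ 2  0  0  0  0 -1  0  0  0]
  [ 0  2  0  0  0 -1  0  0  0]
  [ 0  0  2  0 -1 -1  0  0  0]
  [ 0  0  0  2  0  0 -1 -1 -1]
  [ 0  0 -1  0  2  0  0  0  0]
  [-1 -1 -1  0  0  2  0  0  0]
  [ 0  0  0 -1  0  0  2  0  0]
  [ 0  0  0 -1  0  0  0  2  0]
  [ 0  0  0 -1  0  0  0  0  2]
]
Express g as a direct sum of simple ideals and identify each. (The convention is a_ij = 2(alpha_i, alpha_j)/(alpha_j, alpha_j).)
type D_4 + type D_5

The diagram associated to this matrix has two connected components: the simple roots {alpha_4, alpha_7, alpha_8, alpha_9} form a chain of 2 nodes with a fork of two nodes at one end (D_4), and {alpha_1, alpha_2, alpha_3, alpha_5, alpha_6} form a chain of 3 nodes with a fork of two nodes at one end (D_5). A semisimple Lie algebra decomposes uniquely as the direct sum of simple ideals, one per connected component of its Dynkin diagram, so g ≅ D_4 ⊕ D_5 (dimension 28 + 45 = 73).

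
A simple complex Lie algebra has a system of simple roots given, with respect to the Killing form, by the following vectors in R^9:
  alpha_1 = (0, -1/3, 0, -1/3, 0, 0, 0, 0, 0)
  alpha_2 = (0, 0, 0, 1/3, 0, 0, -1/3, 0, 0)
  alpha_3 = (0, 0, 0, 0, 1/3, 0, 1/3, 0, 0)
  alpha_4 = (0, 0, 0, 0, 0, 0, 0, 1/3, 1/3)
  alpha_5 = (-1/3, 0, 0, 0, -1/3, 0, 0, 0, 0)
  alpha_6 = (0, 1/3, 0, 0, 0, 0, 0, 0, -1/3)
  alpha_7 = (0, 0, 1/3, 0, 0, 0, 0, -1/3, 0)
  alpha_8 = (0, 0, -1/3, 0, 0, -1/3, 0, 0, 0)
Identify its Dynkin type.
Compute the Cartan integers a_ij = 2(alpha_i, alpha_j)/(alpha_j, alpha_j); the resulting 8x8 Cartan matrix is
[[2, -1, 0, 0, 0, -1, 0, 0], [-1, 2, -1, 0, 0, 0, 0, 0], [0, -1, 2, 0, -1, 0, 0, 0], [0, 0, 0, 2, 0, -1, -1, 0], [0, 0, -1, 0, 2, 0, 0, 0], [-1, 0, 0, -1, 0, 2, 0, 0], [0, 0, 0, -1, 0, 0, 2, -1], [0, 0, 0, 0, 0, 0, -1, 2]].
All simple roots have the same length, so the diagram is simply laced. The associated Dynkin diagram is a chain of 8 nodes with single edges (A_8), so the type is A_8 (the algebra sl(9)).

A_8 (sl(9))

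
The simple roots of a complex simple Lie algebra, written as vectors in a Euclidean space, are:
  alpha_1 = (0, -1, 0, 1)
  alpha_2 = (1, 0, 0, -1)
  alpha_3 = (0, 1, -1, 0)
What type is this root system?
A_3 (sl(4))

Compute the Cartan integers a_ij = 2(alpha_i, alpha_j)/(alpha_j, alpha_j); the resulting 3x3 Cartan matrix is
[[2, -1, -1], [-1, 2, 0], [-1, 0, 2]].
All simple roots have the same length, so the diagram is simply laced. The associated Dynkin diagram is a chain of 3 nodes with single edges (A_3), so the type is A_3 (the algebra sl(4)).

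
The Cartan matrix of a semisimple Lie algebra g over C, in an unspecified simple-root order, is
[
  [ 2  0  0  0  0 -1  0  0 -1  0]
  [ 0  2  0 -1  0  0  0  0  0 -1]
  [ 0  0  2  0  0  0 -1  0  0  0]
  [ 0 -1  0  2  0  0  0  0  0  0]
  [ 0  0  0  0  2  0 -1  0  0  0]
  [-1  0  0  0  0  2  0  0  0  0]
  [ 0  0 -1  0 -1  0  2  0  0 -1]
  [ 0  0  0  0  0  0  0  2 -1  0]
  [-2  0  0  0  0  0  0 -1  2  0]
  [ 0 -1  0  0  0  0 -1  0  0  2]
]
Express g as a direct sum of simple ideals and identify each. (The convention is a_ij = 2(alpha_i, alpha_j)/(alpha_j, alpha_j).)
type D_6 ⊕ type F_4

The diagram associated to this matrix has two connected components: the simple roots {alpha_2, alpha_3, alpha_4, alpha_5, alpha_7, alpha_10} form a chain of 4 nodes with a fork of two nodes at one end (D_6), and {alpha_1, alpha_6, alpha_8, alpha_9} form a chain of 4 nodes with a double edge between the middle two (F_4). A semisimple Lie algebra decomposes uniquely as the direct sum of simple ideals, one per connected component of its Dynkin diagram, so g ≅ D_6 ⊕ F_4 (dimension 66 + 52 = 118).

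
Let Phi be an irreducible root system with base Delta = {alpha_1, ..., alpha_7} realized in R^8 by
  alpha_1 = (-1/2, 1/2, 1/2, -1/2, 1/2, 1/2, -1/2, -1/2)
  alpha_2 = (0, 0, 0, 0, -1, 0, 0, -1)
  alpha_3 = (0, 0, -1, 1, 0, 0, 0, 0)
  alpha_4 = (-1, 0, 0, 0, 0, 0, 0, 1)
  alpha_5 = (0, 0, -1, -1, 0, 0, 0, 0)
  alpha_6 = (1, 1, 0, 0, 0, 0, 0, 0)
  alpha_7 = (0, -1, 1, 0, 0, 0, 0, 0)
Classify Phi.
Compute the Cartan integers a_ij = 2(alpha_i, alpha_j)/(alpha_j, alpha_j); the resulting 7x7 Cartan matrix is
[[2, 0, -1, 0, 0, 0, 0], [0, 2, 0, -1, 0, 0, 0], [-1, 0, 2, 0, 0, 0, -1], [0, -1, 0, 2, 0, -1, 0], [0, 0, 0, 0, 2, 0, -1], [0, 0, 0, -1, 0, 2, -1], [0, 0, -1, 0, -1, -1, 2]].
All simple roots have the same length, so the diagram is simply laced. The associated Dynkin diagram is a chain of 6 nodes with one extra node attached to the third node from one end (E_7), so the type is E_7.

E_7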